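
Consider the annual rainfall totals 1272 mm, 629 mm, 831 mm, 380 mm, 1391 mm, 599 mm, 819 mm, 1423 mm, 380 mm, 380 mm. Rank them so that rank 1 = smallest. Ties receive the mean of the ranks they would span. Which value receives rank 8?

1272

Sorted (ascending): 380, 380, 380, 599, 629, 819, 831, 1272, 1391, 1423
The 3 values of 380 occupy positions 1–3 → average rank 2.
Rank 8 → value 1272.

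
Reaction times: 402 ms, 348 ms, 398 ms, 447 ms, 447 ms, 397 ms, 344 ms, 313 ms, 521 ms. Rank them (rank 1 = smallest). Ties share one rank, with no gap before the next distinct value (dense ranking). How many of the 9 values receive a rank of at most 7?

Sorted (ascending): 313, 344, 348, 397, 398, 402, 447, 447, 521
The 2 values of 447 share dense rank 7.
Remaining distinct values take the next consecutive integers.
Ranks ≤ 7: {1, 2, 3, 4, 5, 6, 7, 7} → 8 values.

8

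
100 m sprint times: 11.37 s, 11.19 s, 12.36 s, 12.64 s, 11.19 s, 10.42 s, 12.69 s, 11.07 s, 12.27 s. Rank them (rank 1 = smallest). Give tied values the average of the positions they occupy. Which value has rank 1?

Sorted (ascending): 10.42, 11.07, 11.19, 11.19, 11.37, 12.27, 12.36, 12.64, 12.69
The 2 values of 11.19 occupy positions 3–4 → average rank (3+4)/2 = 3.5.
Rank 1 → value 10.42.

10.42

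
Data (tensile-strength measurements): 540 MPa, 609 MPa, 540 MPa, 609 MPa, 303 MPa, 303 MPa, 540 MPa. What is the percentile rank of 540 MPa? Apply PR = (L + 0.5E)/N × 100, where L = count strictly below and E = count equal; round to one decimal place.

50.0

N = 7.
Strictly below 540: 2. Equal to 540: 3.
PR = (2 + 0.5·3)/7 × 100 = 50.0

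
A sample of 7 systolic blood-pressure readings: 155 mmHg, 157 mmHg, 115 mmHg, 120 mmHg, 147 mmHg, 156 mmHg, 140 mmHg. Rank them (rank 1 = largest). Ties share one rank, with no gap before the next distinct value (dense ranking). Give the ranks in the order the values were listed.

Sorted (descending): 157, 156, 155, 147, 140, 120, 115
No ties — each value takes its position as its rank.

3, 1, 7, 6, 4, 2, 5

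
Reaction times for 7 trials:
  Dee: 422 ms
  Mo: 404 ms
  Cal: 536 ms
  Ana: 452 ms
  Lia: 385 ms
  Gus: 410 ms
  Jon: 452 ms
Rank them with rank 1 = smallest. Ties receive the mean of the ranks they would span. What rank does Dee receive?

4

Sorted (ascending): 385, 404, 410, 422, 452, 452, 536
The 2 values of 452 occupy positions 5–6 → average rank (5+6)/2 = 5.5.
Dee has value 422 ms → rank 4.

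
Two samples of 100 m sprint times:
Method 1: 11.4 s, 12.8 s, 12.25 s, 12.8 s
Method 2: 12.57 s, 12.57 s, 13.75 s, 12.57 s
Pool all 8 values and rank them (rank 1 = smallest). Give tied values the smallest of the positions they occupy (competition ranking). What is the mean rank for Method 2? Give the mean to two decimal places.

4.25

Sorted (ascending): 11.4, 12.25, 12.57, 12.57, 12.57, 12.8, 12.8, 13.75
The 3 values of 12.57 occupy positions 3–5 → each gets rank 3.
The 2 values of 12.8 occupy positions 6–7 → each gets rank 6.
Method 2 values → pooled ranks: 12.57→3, 12.57→3, 13.75→8, 12.57→3
Mean rank = (3 + 3 + 8 + 3) / 4 = 4.25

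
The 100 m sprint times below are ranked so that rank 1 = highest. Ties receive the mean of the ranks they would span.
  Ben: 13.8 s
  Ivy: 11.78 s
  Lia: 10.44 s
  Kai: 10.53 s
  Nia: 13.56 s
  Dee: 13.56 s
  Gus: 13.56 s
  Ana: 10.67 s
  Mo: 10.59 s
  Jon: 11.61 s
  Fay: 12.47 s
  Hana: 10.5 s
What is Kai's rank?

10

Sorted (descending): 13.8, 13.56, 13.56, 13.56, 12.47, 11.78, 11.61, 10.67, 10.59, 10.53, 10.5, 10.44
The 3 values of 13.56 occupy positions 2–4 → average rank 3.
Kai has value 10.53 s → rank 10.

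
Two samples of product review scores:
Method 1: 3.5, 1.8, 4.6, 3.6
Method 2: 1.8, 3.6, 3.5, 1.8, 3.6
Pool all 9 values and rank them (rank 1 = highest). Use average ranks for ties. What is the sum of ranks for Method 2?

27.5

Sorted (descending): 4.6, 3.6, 3.6, 3.6, 3.5, 3.5, 1.8, 1.8, 1.8
The 3 values of 3.6 occupy positions 2–4 → average rank 3.
The 2 values of 3.5 occupy positions 5–6 → average rank (5+6)/2 = 5.5.
The 3 values of 1.8 occupy positions 7–9 → average rank 8.
Method 2 values → pooled ranks: 1.8→8, 3.6→3, 3.5→5.5, 1.8→8, 3.6→3
Rank sum = 8 + 3 + 5.5 + 8 + 3 = 27.5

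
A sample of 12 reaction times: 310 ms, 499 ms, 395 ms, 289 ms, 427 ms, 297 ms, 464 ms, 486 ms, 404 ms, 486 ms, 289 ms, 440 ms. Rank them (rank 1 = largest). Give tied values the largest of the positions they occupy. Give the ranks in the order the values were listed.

9, 1, 8, 12, 6, 10, 4, 3, 7, 3, 12, 5

Sorted (descending): 499, 486, 486, 464, 440, 427, 404, 395, 310, 297, 289, 289
The 2 values of 486 occupy positions 2–3 → each gets rank 3.
The 2 values of 289 occupy positions 11–12 → each gets rank 12.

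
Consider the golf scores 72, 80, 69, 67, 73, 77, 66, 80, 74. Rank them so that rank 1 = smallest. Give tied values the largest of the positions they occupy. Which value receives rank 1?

Sorted (ascending): 66, 67, 69, 72, 73, 74, 77, 80, 80
The 2 values of 80 occupy positions 8–9 → each gets rank 9.
Rank 1 → value 66.

66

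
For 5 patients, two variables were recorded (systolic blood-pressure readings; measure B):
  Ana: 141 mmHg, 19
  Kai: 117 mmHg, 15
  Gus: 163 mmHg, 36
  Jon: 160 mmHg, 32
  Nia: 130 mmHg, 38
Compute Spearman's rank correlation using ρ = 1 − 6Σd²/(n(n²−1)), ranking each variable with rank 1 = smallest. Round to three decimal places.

0.400

Ranks of variable 1: 3, 1, 5, 4, 2
Ranks of variable 2: 2, 1, 4, 3, 5
d = r₁ − r₂: 1, 0, 1, 1, -3
d²: 1, 0, 1, 1, 9; Σd² = 12
ρ = 1 − 6·12/(5·24) = 1 − 72/120 = 0.400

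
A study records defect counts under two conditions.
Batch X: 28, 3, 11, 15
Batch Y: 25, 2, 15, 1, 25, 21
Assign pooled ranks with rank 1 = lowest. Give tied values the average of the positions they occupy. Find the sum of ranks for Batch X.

22.5

Sorted (ascending): 1, 2, 3, 11, 15, 15, 21, 25, 25, 28
The 2 values of 15 occupy positions 5–6 → average rank (5+6)/2 = 5.5.
The 2 values of 25 occupy positions 8–9 → average rank (8+9)/2 = 8.5.
Batch X values → pooled ranks: 28→10, 3→3, 11→4, 15→5.5
Rank sum = 10 + 3 + 4 + 5.5 = 22.5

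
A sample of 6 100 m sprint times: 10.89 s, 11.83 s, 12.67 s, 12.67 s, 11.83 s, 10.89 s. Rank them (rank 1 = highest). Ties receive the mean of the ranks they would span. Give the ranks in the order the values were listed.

Sorted (descending): 12.67, 12.67, 11.83, 11.83, 10.89, 10.89
The 2 values of 12.67 occupy positions 1–2 → average rank (1+2)/2 = 1.5.
The 2 values of 11.83 occupy positions 3–4 → average rank (3+4)/2 = 3.5.
The 2 values of 10.89 occupy positions 5–6 → average rank (5+6)/2 = 5.5.

5.5, 3.5, 1.5, 1.5, 3.5, 5.5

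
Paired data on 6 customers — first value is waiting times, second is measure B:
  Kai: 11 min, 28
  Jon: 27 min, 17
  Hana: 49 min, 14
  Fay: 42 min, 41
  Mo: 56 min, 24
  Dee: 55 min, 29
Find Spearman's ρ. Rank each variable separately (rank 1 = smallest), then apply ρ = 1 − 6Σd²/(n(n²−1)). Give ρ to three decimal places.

Ranks of variable 1: 1, 2, 4, 3, 6, 5
Ranks of variable 2: 4, 2, 1, 6, 3, 5
d = r₁ − r₂: -3, 0, 3, -3, 3, 0
d²: 9, 0, 9, 9, 9, 0; Σd² = 36
ρ = 1 − 6·36/(6·35) = 1 − 216/210 = -0.029

-0.029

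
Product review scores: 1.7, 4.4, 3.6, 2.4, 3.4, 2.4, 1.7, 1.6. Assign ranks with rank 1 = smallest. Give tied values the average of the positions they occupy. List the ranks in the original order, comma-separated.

2.5, 8, 7, 4.5, 6, 4.5, 2.5, 1

Sorted (ascending): 1.6, 1.7, 1.7, 2.4, 2.4, 3.4, 3.6, 4.4
The 2 values of 1.7 occupy positions 2–3 → average rank (2+3)/2 = 2.5.
The 2 values of 2.4 occupy positions 4–5 → average rank (4+5)/2 = 4.5.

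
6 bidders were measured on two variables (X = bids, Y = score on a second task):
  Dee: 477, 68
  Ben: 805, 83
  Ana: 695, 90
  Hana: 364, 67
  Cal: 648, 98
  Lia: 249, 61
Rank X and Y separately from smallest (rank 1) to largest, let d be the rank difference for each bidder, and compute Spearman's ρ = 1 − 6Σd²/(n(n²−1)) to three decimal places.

0.771

Ranks of variable 1: 3, 6, 5, 2, 4, 1
Ranks of variable 2: 3, 4, 5, 2, 6, 1
d = r₁ − r₂: 0, 2, 0, 0, -2, 0
d²: 0, 4, 0, 0, 4, 0; Σd² = 8
ρ = 1 − 6·8/(6·35) = 1 − 48/210 = 0.771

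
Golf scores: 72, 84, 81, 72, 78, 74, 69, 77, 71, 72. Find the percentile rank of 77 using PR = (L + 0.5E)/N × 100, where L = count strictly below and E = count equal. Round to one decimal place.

N = 10.
Strictly below 77: 6. Equal to 77: 1.
PR = (6 + 0.5·1)/10 × 100 = 65.0

65.0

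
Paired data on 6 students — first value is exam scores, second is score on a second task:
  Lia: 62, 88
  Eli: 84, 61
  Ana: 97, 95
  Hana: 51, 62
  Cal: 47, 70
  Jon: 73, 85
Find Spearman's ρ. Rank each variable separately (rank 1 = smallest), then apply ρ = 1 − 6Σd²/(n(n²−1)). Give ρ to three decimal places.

0.314

Ranks of variable 1: 3, 5, 6, 2, 1, 4
Ranks of variable 2: 5, 1, 6, 2, 3, 4
d = r₁ − r₂: -2, 4, 0, 0, -2, 0
d²: 4, 16, 0, 0, 4, 0; Σd² = 24
ρ = 1 − 6·24/(6·35) = 1 − 144/210 = 0.314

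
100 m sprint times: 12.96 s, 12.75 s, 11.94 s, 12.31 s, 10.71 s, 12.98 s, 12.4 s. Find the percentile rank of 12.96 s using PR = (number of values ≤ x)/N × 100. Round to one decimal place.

N = 7.
Strictly below 12.96: 5. Equal to 12.96: 1.
PR = 6/7 × 100 = 85.7

85.7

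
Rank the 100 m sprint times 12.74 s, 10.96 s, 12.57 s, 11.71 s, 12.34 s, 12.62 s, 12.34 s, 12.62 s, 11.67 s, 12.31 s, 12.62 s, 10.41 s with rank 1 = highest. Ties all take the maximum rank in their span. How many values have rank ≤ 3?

Sorted (descending): 12.74, 12.62, 12.62, 12.62, 12.57, 12.34, 12.34, 12.31, 11.71, 11.67, 10.96, 10.41
The 3 values of 12.62 occupy positions 2–4 → each gets rank 4.
The 2 values of 12.34 occupy positions 6–7 → each gets rank 7.
Ranks ≤ 3: {1} → 1 value.

1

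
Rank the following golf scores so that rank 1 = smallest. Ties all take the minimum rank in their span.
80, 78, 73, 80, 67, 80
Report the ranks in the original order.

Sorted (ascending): 67, 73, 78, 80, 80, 80
The 3 values of 80 occupy positions 4–6 → each gets rank 4.

4, 3, 2, 4, 1, 4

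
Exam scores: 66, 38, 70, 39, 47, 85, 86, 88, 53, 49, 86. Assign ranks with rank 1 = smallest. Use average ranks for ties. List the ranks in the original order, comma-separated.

Sorted (ascending): 38, 39, 47, 49, 53, 66, 70, 85, 86, 86, 88
The 2 values of 86 occupy positions 9–10 → average rank (9+10)/2 = 9.5.

6, 1, 7, 2, 3, 8, 9.5, 11, 5, 4, 9.5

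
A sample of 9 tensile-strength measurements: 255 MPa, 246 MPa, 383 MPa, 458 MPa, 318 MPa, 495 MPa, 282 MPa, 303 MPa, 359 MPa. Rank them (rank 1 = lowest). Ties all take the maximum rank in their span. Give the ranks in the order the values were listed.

2, 1, 7, 8, 5, 9, 3, 4, 6

Sorted (ascending): 246, 255, 282, 303, 318, 359, 383, 458, 495
No ties — each value takes its position as its rank.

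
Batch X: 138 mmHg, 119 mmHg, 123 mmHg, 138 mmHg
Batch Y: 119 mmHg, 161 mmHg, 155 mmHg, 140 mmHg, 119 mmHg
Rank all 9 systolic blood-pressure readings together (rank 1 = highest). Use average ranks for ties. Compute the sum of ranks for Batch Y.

22

Sorted (descending): 161, 155, 140, 138, 138, 123, 119, 119, 119
The 2 values of 138 occupy positions 4–5 → average rank (4+5)/2 = 4.5.
The 3 values of 119 occupy positions 7–9 → average rank 8.
Batch Y values → pooled ranks: 119→8, 161→1, 155→2, 140→3, 119→8
Rank sum = 8 + 1 + 2 + 3 + 8 = 22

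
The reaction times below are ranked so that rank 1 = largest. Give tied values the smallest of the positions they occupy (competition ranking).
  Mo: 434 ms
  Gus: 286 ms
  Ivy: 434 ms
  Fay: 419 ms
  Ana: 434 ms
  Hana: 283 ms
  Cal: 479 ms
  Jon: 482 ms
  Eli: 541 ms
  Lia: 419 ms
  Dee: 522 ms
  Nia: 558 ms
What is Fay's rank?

9

Sorted (descending): 558, 541, 522, 482, 479, 434, 434, 434, 419, 419, 286, 283
The 3 values of 434 occupy positions 6–8 → each gets rank 6.
The 2 values of 419 occupy positions 9–10 → each gets rank 9.
Fay has value 419 ms → rank 9.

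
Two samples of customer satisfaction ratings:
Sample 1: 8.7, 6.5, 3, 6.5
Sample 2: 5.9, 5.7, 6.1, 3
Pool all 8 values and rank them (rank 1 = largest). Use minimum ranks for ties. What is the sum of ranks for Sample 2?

22

Sorted (descending): 8.7, 6.5, 6.5, 6.1, 5.9, 5.7, 3, 3
The 2 values of 6.5 occupy positions 2–3 → each gets rank 2.
The 2 values of 3 occupy positions 7–8 → each gets rank 7.
Sample 2 values → pooled ranks: 5.9→5, 5.7→6, 6.1→4, 3→7
Rank sum = 5 + 6 + 4 + 7 = 22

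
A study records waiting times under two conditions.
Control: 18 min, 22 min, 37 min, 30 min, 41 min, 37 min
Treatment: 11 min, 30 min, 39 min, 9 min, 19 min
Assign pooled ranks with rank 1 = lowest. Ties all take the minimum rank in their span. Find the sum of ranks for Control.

Sorted (ascending): 9, 11, 18, 19, 22, 30, 30, 37, 37, 39, 41
The 2 values of 30 occupy positions 6–7 → each gets rank 6.
The 2 values of 37 occupy positions 8–9 → each gets rank 8.
Control values → pooled ranks: 18→3, 22→5, 37→8, 30→6, 41→11, 37→8
Rank sum = 3 + 5 + 8 + 6 + 11 + 8 = 41

41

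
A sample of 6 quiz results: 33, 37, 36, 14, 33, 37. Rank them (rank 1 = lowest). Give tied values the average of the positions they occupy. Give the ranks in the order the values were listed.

2.5, 5.5, 4, 1, 2.5, 5.5

Sorted (ascending): 14, 33, 33, 36, 37, 37
The 2 values of 33 occupy positions 2–3 → average rank (2+3)/2 = 2.5.
The 2 values of 37 occupy positions 5–6 → average rank (5+6)/2 = 5.5.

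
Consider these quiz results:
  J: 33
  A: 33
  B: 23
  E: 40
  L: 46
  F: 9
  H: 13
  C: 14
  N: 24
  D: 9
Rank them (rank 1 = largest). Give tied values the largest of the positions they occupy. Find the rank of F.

10

Sorted (descending): 46, 40, 33, 33, 24, 23, 14, 13, 9, 9
The 2 values of 33 occupy positions 3–4 → each gets rank 4.
The 2 values of 9 occupy positions 9–10 → each gets rank 10.
F has value 9 → rank 10.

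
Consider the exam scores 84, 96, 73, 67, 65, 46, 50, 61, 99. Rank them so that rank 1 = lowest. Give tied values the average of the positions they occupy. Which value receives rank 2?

Sorted (ascending): 46, 50, 61, 65, 67, 73, 84, 96, 99
No ties — each value takes its position as its rank.
Rank 2 → value 50.

50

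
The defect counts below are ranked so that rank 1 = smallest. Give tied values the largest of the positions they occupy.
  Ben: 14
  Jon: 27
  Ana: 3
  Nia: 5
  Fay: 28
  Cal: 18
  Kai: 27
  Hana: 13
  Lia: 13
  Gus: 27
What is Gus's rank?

9

Sorted (ascending): 3, 5, 13, 13, 14, 18, 27, 27, 27, 28
The 2 values of 13 occupy positions 3–4 → each gets rank 4.
The 3 values of 27 occupy positions 7–9 → each gets rank 9.
Gus has value 27 → rank 9.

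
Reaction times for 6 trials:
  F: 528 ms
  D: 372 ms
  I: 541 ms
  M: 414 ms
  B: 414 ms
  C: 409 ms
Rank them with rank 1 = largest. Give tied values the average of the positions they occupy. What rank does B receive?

Sorted (descending): 541, 528, 414, 414, 409, 372
The 2 values of 414 occupy positions 3–4 → average rank (3+4)/2 = 3.5.
B has value 414 ms → rank 3.5.

3.5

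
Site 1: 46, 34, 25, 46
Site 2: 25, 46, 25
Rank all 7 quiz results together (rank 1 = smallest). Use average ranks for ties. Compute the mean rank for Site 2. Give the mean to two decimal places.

3.33

Sorted (ascending): 25, 25, 25, 34, 46, 46, 46
The 3 values of 25 occupy positions 1–3 → average rank 2.
The 3 values of 46 occupy positions 5–7 → average rank 6.
Site 2 values → pooled ranks: 25→2, 46→6, 25→2
Mean rank = (2 + 6 + 2) / 3 = 3.33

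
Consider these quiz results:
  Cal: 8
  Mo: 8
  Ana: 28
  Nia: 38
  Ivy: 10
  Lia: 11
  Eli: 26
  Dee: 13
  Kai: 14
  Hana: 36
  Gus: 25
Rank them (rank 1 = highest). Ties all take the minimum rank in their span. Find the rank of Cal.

Sorted (descending): 38, 36, 28, 26, 25, 14, 13, 11, 10, 8, 8
The 2 values of 8 occupy positions 10–11 → each gets rank 10.
Cal has value 8 → rank 10.

10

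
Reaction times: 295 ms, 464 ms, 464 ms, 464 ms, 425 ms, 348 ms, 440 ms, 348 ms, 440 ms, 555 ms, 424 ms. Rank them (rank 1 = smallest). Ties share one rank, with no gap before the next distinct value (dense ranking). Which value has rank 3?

Sorted (ascending): 295, 348, 348, 424, 425, 440, 440, 464, 464, 464, 555
The 2 values of 348 share dense rank 2.
The 2 values of 440 share dense rank 5.
The 3 values of 464 share dense rank 6.
Remaining distinct values take the next consecutive integers.
Rank 3 → value 424.

424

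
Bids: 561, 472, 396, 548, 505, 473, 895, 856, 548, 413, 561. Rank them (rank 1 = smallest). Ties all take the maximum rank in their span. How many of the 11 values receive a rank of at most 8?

7

Sorted (ascending): 396, 413, 472, 473, 505, 548, 548, 561, 561, 856, 895
The 2 values of 548 occupy positions 6–7 → each gets rank 7.
The 2 values of 561 occupy positions 8–9 → each gets rank 9.
Ranks ≤ 8: {1, 2, 3, 4, 5, 7, 7} → 7 values.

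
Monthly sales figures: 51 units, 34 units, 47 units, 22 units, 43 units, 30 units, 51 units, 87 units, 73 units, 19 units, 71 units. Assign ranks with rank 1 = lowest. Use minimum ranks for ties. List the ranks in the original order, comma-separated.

Sorted (ascending): 19, 22, 30, 34, 43, 47, 51, 51, 71, 73, 87
The 2 values of 51 occupy positions 7–8 → each gets rank 7.

7, 4, 6, 2, 5, 3, 7, 11, 10, 1, 9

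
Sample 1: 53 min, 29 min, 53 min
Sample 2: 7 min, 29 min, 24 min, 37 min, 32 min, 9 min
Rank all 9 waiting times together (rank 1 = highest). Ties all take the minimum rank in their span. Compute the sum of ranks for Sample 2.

36

Sorted (descending): 53, 53, 37, 32, 29, 29, 24, 9, 7
The 2 values of 53 occupy positions 1–2 → each gets rank 1.
The 2 values of 29 occupy positions 5–6 → each gets rank 5.
Sample 2 values → pooled ranks: 7→9, 29→5, 24→7, 37→3, 32→4, 9→8
Rank sum = 9 + 5 + 7 + 3 + 4 + 8 = 36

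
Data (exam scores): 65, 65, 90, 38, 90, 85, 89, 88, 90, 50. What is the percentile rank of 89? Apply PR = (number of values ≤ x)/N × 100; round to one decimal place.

70.0

N = 10.
Strictly below 89: 6. Equal to 89: 1.
PR = 7/10 × 100 = 70.0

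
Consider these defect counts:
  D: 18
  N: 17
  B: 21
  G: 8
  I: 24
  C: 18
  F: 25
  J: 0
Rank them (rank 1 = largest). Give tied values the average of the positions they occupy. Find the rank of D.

Sorted (descending): 25, 24, 21, 18, 18, 17, 8, 0
The 2 values of 18 occupy positions 4–5 → average rank (4+5)/2 = 4.5.
D has value 18 → rank 4.5.

4.5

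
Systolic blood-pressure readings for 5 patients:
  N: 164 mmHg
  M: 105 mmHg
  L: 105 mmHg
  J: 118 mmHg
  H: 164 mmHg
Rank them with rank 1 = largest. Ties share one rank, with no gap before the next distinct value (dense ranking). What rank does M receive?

Sorted (descending): 164, 164, 118, 105, 105
The 2 values of 164 share dense rank 1.
The 2 values of 105 share dense rank 3.
Remaining distinct values take the next consecutive integers.
M has value 105 mmHg → rank 3.

3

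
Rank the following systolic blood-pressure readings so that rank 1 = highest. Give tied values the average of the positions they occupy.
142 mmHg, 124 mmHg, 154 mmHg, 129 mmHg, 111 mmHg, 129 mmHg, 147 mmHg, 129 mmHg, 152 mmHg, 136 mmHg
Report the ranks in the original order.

Sorted (descending): 154, 152, 147, 142, 136, 129, 129, 129, 124, 111
The 3 values of 129 occupy positions 6–8 → average rank 7.

4, 9, 1, 7, 10, 7, 3, 7, 2, 5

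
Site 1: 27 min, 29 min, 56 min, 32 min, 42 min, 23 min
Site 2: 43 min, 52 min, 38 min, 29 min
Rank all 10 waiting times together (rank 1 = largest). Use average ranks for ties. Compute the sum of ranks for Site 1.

Sorted (descending): 56, 52, 43, 42, 38, 32, 29, 29, 27, 23
The 2 values of 29 occupy positions 7–8 → average rank (7+8)/2 = 7.5.
Site 1 values → pooled ranks: 27→9, 29→7.5, 56→1, 32→6, 42→4, 23→10
Rank sum = 9 + 7.5 + 1 + 6 + 4 + 10 = 37.5

37.5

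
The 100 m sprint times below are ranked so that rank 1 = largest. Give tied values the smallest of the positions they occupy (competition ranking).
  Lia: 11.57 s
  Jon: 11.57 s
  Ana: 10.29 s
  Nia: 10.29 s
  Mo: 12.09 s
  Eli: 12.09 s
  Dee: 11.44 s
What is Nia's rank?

Sorted (descending): 12.09, 12.09, 11.57, 11.57, 11.44, 10.29, 10.29
The 2 values of 12.09 occupy positions 1–2 → each gets rank 1.
The 2 values of 11.57 occupy positions 3–4 → each gets rank 3.
The 2 values of 10.29 occupy positions 6–7 → each gets rank 6.
Nia has value 10.29 s → rank 6.

6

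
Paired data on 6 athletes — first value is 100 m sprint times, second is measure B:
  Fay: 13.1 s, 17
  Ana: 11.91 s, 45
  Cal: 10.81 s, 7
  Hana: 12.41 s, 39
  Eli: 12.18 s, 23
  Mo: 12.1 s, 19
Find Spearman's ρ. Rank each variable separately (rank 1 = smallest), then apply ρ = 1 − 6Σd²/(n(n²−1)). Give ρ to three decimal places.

Ranks of variable 1: 6, 2, 1, 5, 4, 3
Ranks of variable 2: 2, 6, 1, 5, 4, 3
d = r₁ − r₂: 4, -4, 0, 0, 0, 0
d²: 16, 16, 0, 0, 0, 0; Σd² = 32
ρ = 1 − 6·32/(6·35) = 1 − 192/210 = 0.086

0.086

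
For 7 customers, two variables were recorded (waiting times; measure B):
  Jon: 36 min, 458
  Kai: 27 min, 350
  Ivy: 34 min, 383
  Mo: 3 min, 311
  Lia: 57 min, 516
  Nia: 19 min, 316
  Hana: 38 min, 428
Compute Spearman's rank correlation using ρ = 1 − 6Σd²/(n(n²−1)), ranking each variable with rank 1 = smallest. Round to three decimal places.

Ranks of variable 1: 5, 3, 4, 1, 7, 2, 6
Ranks of variable 2: 6, 3, 4, 1, 7, 2, 5
d = r₁ − r₂: -1, 0, 0, 0, 0, 0, 1
d²: 1, 0, 0, 0, 0, 0, 1; Σd² = 2
ρ = 1 − 6·2/(7·48) = 1 − 12/336 = 0.964

0.964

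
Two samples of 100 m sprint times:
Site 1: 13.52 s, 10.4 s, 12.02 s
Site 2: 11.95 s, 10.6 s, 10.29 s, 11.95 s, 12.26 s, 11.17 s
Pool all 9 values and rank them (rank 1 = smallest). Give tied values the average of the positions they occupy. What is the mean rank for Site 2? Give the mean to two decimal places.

4.50

Sorted (ascending): 10.29, 10.4, 10.6, 11.17, 11.95, 11.95, 12.02, 12.26, 13.52
The 2 values of 11.95 occupy positions 5–6 → average rank (5+6)/2 = 5.5.
Site 2 values → pooled ranks: 11.95→5.5, 10.6→3, 10.29→1, 11.95→5.5, 12.26→8, 11.17→4
Mean rank = (5.5 + 3 + 1 + 5.5 + 8 + 4) / 6 = 4.50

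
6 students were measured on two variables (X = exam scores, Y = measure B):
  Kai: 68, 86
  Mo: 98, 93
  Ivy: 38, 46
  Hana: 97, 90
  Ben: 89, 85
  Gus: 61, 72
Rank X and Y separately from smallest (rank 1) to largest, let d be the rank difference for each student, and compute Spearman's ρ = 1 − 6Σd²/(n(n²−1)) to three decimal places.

Ranks of variable 1: 3, 6, 1, 5, 4, 2
Ranks of variable 2: 4, 6, 1, 5, 3, 2
d = r₁ − r₂: -1, 0, 0, 0, 1, 0
d²: 1, 0, 0, 0, 1, 0; Σd² = 2
ρ = 1 − 6·2/(6·35) = 1 − 12/210 = 0.943

0.943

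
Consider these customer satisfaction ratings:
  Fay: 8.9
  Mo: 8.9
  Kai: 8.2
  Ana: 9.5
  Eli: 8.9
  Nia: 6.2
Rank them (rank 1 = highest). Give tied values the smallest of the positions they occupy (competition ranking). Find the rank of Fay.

2

Sorted (descending): 9.5, 8.9, 8.9, 8.9, 8.2, 6.2
The 3 values of 8.9 occupy positions 2–4 → each gets rank 2.
Fay has value 8.9 → rank 2.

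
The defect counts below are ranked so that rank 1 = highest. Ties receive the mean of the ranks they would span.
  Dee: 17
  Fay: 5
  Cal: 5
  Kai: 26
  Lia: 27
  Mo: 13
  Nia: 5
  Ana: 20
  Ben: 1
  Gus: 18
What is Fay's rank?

Sorted (descending): 27, 26, 20, 18, 17, 13, 5, 5, 5, 1
The 3 values of 5 occupy positions 7–9 → average rank 8.
Fay has value 5 → rank 8.

8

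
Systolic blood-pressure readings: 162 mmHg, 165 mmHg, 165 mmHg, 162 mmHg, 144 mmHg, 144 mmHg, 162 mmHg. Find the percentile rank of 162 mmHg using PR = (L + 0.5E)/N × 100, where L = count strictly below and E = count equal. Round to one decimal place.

50.0

N = 7.
Strictly below 162: 2. Equal to 162: 3.
PR = (2 + 0.5·3)/7 × 100 = 50.0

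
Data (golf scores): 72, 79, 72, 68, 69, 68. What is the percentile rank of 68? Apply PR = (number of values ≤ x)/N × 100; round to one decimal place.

33.3

N = 6.
Strictly below 68: 0. Equal to 68: 2.
PR = 2/6 × 100 = 33.3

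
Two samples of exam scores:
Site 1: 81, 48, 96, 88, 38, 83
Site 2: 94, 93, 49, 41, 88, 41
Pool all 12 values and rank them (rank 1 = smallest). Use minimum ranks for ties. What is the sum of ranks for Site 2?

38

Sorted (ascending): 38, 41, 41, 48, 49, 81, 83, 88, 88, 93, 94, 96
The 2 values of 41 occupy positions 2–3 → each gets rank 2.
The 2 values of 88 occupy positions 8–9 → each gets rank 8.
Site 2 values → pooled ranks: 94→11, 93→10, 49→5, 41→2, 88→8, 41→2
Rank sum = 11 + 10 + 5 + 2 + 8 + 2 = 38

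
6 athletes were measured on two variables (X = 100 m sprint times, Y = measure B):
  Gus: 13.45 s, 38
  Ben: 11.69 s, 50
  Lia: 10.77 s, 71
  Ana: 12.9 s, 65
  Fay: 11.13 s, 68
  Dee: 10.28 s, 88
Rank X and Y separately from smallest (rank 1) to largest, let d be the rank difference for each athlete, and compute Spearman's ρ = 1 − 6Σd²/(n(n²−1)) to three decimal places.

-0.943

Ranks of variable 1: 6, 4, 2, 5, 3, 1
Ranks of variable 2: 1, 2, 5, 3, 4, 6
d = r₁ − r₂: 5, 2, -3, 2, -1, -5
d²: 25, 4, 9, 4, 1, 25; Σd² = 68
ρ = 1 − 6·68/(6·35) = 1 − 408/210 = -0.943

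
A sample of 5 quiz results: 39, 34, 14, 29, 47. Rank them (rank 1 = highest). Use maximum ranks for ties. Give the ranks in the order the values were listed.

Sorted (descending): 47, 39, 34, 29, 14
No ties — each value takes its position as its rank.

2, 3, 5, 4, 1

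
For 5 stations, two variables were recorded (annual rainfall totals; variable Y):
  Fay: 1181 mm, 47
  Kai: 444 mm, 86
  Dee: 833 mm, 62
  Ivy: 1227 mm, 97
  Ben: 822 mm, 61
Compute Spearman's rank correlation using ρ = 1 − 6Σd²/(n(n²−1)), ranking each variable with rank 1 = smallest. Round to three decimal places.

Ranks of variable 1: 4, 1, 3, 5, 2
Ranks of variable 2: 1, 4, 3, 5, 2
d = r₁ − r₂: 3, -3, 0, 0, 0
d²: 9, 9, 0, 0, 0; Σd² = 18
ρ = 1 − 6·18/(5·24) = 1 − 108/120 = 0.100

0.100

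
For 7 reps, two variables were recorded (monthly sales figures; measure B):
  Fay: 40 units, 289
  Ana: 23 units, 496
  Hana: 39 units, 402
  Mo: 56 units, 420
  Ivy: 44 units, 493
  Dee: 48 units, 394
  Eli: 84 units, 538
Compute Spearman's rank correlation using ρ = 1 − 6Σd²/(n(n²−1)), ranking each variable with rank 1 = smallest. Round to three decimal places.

0.214

Ranks of variable 1: 3, 1, 2, 6, 4, 5, 7
Ranks of variable 2: 1, 6, 3, 4, 5, 2, 7
d = r₁ − r₂: 2, -5, -1, 2, -1, 3, 0
d²: 4, 25, 1, 4, 1, 9, 0; Σd² = 44
ρ = 1 − 6·44/(7·48) = 1 − 264/336 = 0.214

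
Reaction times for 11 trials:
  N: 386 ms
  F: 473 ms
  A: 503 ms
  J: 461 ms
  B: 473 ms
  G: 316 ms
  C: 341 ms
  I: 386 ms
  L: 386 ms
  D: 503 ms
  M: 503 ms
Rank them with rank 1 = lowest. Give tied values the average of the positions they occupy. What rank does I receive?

Sorted (ascending): 316, 341, 386, 386, 386, 461, 473, 473, 503, 503, 503
The 3 values of 386 occupy positions 3–5 → average rank 4.
The 2 values of 473 occupy positions 7–8 → average rank (7+8)/2 = 7.5.
The 3 values of 503 occupy positions 9–11 → average rank 10.
I has value 386 ms → rank 4.

4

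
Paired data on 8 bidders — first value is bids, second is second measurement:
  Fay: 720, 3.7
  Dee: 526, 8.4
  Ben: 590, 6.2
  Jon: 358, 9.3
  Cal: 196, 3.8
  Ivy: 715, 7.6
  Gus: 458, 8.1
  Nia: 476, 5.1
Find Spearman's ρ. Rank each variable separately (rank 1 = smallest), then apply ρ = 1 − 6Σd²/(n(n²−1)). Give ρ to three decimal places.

Ranks of variable 1: 8, 5, 6, 2, 1, 7, 3, 4
Ranks of variable 2: 1, 7, 4, 8, 2, 5, 6, 3
d = r₁ − r₂: 7, -2, 2, -6, -1, 2, -3, 1
d²: 49, 4, 4, 36, 1, 4, 9, 1; Σd² = 108
ρ = 1 − 6·108/(8·63) = 1 − 648/504 = -0.286

-0.286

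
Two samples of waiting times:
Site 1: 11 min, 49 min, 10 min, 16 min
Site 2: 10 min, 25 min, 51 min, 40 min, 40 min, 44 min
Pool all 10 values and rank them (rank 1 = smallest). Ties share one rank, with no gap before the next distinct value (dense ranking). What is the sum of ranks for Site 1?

Sorted (ascending): 10, 10, 11, 16, 25, 40, 40, 44, 49, 51
The 2 values of 10 share dense rank 1.
The 2 values of 40 share dense rank 5.
Remaining distinct values take the next consecutive integers.
Site 1 values → pooled ranks: 11→2, 49→7, 10→1, 16→3
Rank sum = 2 + 7 + 1 + 3 = 13

13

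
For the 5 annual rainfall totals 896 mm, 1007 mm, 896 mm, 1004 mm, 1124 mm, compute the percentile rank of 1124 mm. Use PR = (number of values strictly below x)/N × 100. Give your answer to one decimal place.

N = 5.
Strictly below 1124: 4. Equal to 1124: 1.
PR = 4/5 × 100 = 80.0

80.0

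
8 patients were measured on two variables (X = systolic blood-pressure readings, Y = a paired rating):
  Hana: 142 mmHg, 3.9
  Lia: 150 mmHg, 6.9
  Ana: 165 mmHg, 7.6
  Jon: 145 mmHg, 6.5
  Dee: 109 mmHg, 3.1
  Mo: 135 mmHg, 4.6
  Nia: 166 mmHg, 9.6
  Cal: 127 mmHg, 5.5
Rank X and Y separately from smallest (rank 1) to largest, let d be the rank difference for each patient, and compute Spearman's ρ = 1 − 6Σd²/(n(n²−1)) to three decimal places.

Ranks of variable 1: 4, 6, 7, 5, 1, 3, 8, 2
Ranks of variable 2: 2, 6, 7, 5, 1, 3, 8, 4
d = r₁ − r₂: 2, 0, 0, 0, 0, 0, 0, -2
d²: 4, 0, 0, 0, 0, 0, 0, 4; Σd² = 8
ρ = 1 − 6·8/(8·63) = 1 − 48/504 = 0.905

0.905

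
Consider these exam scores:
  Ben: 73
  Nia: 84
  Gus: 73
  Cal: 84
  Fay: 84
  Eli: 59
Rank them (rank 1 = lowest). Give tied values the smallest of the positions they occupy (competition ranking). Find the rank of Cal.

Sorted (ascending): 59, 73, 73, 84, 84, 84
The 2 values of 73 occupy positions 2–3 → each gets rank 2.
The 3 values of 84 occupy positions 4–6 → each gets rank 4.
Cal has value 84 → rank 4.

4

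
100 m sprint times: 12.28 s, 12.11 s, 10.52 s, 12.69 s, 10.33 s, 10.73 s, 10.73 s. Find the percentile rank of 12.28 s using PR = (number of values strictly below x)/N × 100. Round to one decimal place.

71.4

N = 7.
Strictly below 12.28: 5. Equal to 12.28: 1.
PR = 5/7 × 100 = 71.4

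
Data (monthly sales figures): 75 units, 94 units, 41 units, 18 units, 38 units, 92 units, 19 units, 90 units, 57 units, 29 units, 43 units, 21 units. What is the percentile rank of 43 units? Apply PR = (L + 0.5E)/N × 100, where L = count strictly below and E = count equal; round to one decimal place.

54.2

N = 12.
Strictly below 43: 6. Equal to 43: 1.
PR = (6 + 0.5·1)/12 × 100 = 54.2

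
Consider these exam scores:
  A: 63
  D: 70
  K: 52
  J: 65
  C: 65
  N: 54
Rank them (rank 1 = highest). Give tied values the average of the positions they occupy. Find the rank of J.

Sorted (descending): 70, 65, 65, 63, 54, 52
The 2 values of 65 occupy positions 2–3 → average rank (2+3)/2 = 2.5.
J has value 65 → rank 2.5.

2.5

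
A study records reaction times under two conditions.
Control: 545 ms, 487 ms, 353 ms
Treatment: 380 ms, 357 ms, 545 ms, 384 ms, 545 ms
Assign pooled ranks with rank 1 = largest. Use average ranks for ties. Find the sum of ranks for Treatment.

22

Sorted (descending): 545, 545, 545, 487, 384, 380, 357, 353
The 3 values of 545 occupy positions 1–3 → average rank 2.
Treatment values → pooled ranks: 380→6, 357→7, 545→2, 384→5, 545→2
Rank sum = 6 + 7 + 2 + 5 + 2 = 22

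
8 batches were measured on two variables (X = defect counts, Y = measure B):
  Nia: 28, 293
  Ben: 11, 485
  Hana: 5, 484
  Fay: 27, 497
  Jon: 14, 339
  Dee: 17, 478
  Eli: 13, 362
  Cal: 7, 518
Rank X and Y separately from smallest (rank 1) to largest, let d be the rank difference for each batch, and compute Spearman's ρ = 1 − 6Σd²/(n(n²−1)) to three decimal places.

Ranks of variable 1: 8, 3, 1, 7, 5, 6, 4, 2
Ranks of variable 2: 1, 6, 5, 7, 2, 4, 3, 8
d = r₁ − r₂: 7, -3, -4, 0, 3, 2, 1, -6
d²: 49, 9, 16, 0, 9, 4, 1, 36; Σd² = 124
ρ = 1 − 6·124/(8·63) = 1 − 744/504 = -0.476

-0.476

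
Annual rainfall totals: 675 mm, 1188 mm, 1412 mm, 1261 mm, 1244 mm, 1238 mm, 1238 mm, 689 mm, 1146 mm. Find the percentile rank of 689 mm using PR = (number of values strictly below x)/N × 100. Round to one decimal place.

N = 9.
Strictly below 689: 1. Equal to 689: 1.
PR = 1/9 × 100 = 11.1

11.1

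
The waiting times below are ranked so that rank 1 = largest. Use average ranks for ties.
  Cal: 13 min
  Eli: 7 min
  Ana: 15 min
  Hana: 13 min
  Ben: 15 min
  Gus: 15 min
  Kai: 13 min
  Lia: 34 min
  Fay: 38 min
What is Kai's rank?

Sorted (descending): 38, 34, 15, 15, 15, 13, 13, 13, 7
The 3 values of 15 occupy positions 3–5 → average rank 4.
The 3 values of 13 occupy positions 6–8 → average rank 7.
Kai has value 13 min → rank 7.

7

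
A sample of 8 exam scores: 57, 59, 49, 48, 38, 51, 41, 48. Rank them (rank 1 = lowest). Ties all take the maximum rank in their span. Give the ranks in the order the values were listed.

7, 8, 5, 4, 1, 6, 2, 4

Sorted (ascending): 38, 41, 48, 48, 49, 51, 57, 59
The 2 values of 48 occupy positions 3–4 → each gets rank 4.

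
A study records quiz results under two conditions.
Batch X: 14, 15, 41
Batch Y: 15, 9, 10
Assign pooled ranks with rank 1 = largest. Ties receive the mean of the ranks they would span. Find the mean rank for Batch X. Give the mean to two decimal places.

2.50

Sorted (descending): 41, 15, 15, 14, 10, 9
The 2 values of 15 occupy positions 2–3 → average rank (2+3)/2 = 2.5.
Batch X values → pooled ranks: 14→4, 15→2.5, 41→1
Mean rank = (4 + 2.5 + 1) / 3 = 2.50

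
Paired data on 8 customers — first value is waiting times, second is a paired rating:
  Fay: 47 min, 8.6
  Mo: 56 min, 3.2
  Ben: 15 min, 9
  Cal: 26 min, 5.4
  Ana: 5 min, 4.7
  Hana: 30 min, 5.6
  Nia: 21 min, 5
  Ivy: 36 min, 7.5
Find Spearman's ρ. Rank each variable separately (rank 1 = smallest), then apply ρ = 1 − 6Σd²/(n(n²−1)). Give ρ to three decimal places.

Ranks of variable 1: 7, 8, 2, 4, 1, 5, 3, 6
Ranks of variable 2: 7, 1, 8, 4, 2, 5, 3, 6
d = r₁ − r₂: 0, 7, -6, 0, -1, 0, 0, 0
d²: 0, 49, 36, 0, 1, 0, 0, 0; Σd² = 86
ρ = 1 − 6·86/(8·63) = 1 − 516/504 = -0.024

-0.024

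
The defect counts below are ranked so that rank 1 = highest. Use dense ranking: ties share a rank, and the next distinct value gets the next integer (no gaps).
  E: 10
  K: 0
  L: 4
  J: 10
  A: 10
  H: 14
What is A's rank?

2

Sorted (descending): 14, 10, 10, 10, 4, 0
The 3 values of 10 share dense rank 2.
Remaining distinct values take the next consecutive integers.
A has value 10 → rank 2.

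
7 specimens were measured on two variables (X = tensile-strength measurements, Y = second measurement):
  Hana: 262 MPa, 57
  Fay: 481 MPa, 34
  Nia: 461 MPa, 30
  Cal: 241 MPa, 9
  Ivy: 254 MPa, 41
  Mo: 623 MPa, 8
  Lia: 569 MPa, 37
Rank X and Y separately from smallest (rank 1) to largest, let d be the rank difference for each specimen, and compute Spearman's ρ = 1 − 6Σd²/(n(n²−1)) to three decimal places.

Ranks of variable 1: 3, 5, 4, 1, 2, 7, 6
Ranks of variable 2: 7, 4, 3, 2, 6, 1, 5
d = r₁ − r₂: -4, 1, 1, -1, -4, 6, 1
d²: 16, 1, 1, 1, 16, 36, 1; Σd² = 72
ρ = 1 − 6·72/(7·48) = 1 − 432/336 = -0.286

-0.286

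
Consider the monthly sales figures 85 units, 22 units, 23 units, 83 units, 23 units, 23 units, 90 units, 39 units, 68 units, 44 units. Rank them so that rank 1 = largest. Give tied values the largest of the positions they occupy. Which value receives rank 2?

85

Sorted (descending): 90, 85, 83, 68, 44, 39, 23, 23, 23, 22
The 3 values of 23 occupy positions 7–9 → each gets rank 9.
Rank 2 → value 85.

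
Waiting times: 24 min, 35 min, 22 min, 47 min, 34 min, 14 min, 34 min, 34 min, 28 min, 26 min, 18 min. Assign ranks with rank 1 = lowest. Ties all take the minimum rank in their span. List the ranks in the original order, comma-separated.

Sorted (ascending): 14, 18, 22, 24, 26, 28, 34, 34, 34, 35, 47
The 3 values of 34 occupy positions 7–9 → each gets rank 7.

4, 10, 3, 11, 7, 1, 7, 7, 6, 5, 2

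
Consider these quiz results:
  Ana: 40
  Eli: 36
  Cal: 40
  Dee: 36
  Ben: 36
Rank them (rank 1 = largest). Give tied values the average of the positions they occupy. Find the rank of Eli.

4

Sorted (descending): 40, 40, 36, 36, 36
The 2 values of 40 occupy positions 1–2 → average rank (1+2)/2 = 1.5.
The 3 values of 36 occupy positions 3–5 → average rank 4.
Eli has value 36 → rank 4.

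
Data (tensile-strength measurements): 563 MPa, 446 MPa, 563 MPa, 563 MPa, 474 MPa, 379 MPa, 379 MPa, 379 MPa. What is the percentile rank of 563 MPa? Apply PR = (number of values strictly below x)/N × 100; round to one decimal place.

N = 8.
Strictly below 563: 5. Equal to 563: 3.
PR = 5/8 × 100 = 62.5

62.5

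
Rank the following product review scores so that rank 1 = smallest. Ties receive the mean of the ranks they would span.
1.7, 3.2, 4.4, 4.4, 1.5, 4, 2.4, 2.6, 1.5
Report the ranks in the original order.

Sorted (ascending): 1.5, 1.5, 1.7, 2.4, 2.6, 3.2, 4, 4.4, 4.4
The 2 values of 1.5 occupy positions 1–2 → average rank (1+2)/2 = 1.5.
The 2 values of 4.4 occupy positions 8–9 → average rank (8+9)/2 = 8.5.

3, 6, 8.5, 8.5, 1.5, 7, 4, 5, 1.5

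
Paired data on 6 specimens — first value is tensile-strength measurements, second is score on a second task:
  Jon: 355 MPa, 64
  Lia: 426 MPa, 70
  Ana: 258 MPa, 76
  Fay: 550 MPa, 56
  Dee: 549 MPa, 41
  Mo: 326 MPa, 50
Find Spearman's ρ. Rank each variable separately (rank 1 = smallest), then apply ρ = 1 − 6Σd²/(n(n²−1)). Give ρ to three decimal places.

-0.486

Ranks of variable 1: 3, 4, 1, 6, 5, 2
Ranks of variable 2: 4, 5, 6, 3, 1, 2
d = r₁ − r₂: -1, -1, -5, 3, 4, 0
d²: 1, 1, 25, 9, 16, 0; Σd² = 52
ρ = 1 − 6·52/(6·35) = 1 − 312/210 = -0.486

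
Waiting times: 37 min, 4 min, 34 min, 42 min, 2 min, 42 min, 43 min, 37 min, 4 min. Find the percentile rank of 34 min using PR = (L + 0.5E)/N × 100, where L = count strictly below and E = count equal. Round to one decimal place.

N = 9.
Strictly below 34: 3. Equal to 34: 1.
PR = (3 + 0.5·1)/9 × 100 = 38.9

38.9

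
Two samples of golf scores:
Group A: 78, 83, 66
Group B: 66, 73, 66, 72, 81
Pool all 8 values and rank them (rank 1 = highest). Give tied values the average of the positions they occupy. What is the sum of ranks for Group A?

Sorted (descending): 83, 81, 78, 73, 72, 66, 66, 66
The 3 values of 66 occupy positions 6–8 → average rank 7.
Group A values → pooled ranks: 78→3, 83→1, 66→7
Rank sum = 3 + 1 + 7 = 11

11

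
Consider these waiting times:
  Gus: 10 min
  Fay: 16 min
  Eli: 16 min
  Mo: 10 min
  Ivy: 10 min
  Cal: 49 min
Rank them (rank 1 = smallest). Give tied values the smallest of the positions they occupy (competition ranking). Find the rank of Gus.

Sorted (ascending): 10, 10, 10, 16, 16, 49
The 3 values of 10 occupy positions 1–3 → each gets rank 1.
The 2 values of 16 occupy positions 4–5 → each gets rank 4.
Gus has value 10 min → rank 1.

1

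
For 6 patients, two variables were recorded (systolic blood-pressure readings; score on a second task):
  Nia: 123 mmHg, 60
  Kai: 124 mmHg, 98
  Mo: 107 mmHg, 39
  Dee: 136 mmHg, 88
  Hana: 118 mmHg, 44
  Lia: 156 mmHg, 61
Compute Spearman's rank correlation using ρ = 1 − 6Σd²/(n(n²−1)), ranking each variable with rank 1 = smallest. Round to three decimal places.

Ranks of variable 1: 3, 4, 1, 5, 2, 6
Ranks of variable 2: 3, 6, 1, 5, 2, 4
d = r₁ − r₂: 0, -2, 0, 0, 0, 2
d²: 0, 4, 0, 0, 0, 4; Σd² = 8
ρ = 1 − 6·8/(6·35) = 1 − 48/210 = 0.771

0.771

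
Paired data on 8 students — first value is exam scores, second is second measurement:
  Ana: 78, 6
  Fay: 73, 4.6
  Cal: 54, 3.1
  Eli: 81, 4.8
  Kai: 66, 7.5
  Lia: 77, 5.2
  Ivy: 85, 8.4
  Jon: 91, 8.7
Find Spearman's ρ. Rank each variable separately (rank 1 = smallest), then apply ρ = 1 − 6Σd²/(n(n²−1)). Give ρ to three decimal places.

Ranks of variable 1: 5, 3, 1, 6, 2, 4, 7, 8
Ranks of variable 2: 5, 2, 1, 3, 6, 4, 7, 8
d = r₁ − r₂: 0, 1, 0, 3, -4, 0, 0, 0
d²: 0, 1, 0, 9, 16, 0, 0, 0; Σd² = 26
ρ = 1 − 6·26/(8·63) = 1 − 156/504 = 0.690

0.690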